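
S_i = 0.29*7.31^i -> [0.29, 2.12, 15.5, 113.28, 828.07]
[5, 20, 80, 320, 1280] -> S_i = 5*4^i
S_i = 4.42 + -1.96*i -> [4.42, 2.46, 0.5, -1.46, -3.42]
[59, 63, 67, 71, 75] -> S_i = 59 + 4*i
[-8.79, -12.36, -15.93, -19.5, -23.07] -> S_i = -8.79 + -3.57*i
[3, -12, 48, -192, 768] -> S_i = 3*-4^i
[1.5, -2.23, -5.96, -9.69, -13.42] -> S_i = 1.50 + -3.73*i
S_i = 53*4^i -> [53, 212, 848, 3392, 13568]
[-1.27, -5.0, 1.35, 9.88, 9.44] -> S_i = Random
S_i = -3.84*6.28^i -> [-3.84, -24.12, -151.44, -951.06, -5972.69]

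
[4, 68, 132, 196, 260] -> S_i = 4 + 64*i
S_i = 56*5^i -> [56, 280, 1400, 7000, 35000]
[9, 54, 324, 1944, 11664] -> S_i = 9*6^i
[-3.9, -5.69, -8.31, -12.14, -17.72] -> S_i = -3.90*1.46^i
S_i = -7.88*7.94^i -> [-7.88, -62.57, -496.78, -3944.46, -31319.02]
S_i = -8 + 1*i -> [-8, -7, -6, -5, -4]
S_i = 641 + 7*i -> [641, 648, 655, 662, 669]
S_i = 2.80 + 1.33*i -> [2.8, 4.13, 5.46, 6.79, 8.12]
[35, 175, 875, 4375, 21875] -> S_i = 35*5^i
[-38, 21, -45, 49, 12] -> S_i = Random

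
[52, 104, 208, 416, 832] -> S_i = 52*2^i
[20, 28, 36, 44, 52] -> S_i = 20 + 8*i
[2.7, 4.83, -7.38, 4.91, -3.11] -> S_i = Random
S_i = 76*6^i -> [76, 456, 2736, 16416, 98496]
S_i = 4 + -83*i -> [4, -79, -162, -245, -328]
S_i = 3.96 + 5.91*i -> [3.96, 9.87, 15.78, 21.69, 27.6]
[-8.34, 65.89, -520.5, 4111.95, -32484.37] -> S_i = -8.34*(-7.90)^i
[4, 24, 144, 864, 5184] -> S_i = 4*6^i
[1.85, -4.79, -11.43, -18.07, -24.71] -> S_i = 1.85 + -6.64*i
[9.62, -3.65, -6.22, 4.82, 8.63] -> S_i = Random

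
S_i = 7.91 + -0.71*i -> [7.91, 7.2, 6.49, 5.78, 5.07]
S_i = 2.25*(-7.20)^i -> [2.25, -16.2, 116.64, -839.81, 6046.62]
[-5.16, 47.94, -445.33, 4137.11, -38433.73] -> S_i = -5.16*(-9.29)^i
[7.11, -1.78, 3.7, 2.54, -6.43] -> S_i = Random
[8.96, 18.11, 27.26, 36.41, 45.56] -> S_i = 8.96 + 9.15*i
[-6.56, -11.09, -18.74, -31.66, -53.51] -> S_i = -6.56*1.69^i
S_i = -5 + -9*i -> [-5, -14, -23, -32, -41]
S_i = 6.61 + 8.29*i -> [6.61, 14.9, 23.19, 31.48, 39.77]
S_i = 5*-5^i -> [5, -25, 125, -625, 3125]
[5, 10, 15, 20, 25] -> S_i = 5 + 5*i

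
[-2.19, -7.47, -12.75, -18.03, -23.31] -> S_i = -2.19 + -5.28*i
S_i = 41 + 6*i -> [41, 47, 53, 59, 65]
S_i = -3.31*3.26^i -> [-3.31, -10.79, -35.18, -114.68, -373.85]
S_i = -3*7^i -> [-3, -21, -147, -1029, -7203]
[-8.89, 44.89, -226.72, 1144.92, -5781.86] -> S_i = -8.89*(-5.05)^i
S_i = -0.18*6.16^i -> [-0.18, -1.11, -6.83, -42.07, -259.18]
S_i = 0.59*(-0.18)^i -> [0.59, -0.11, 0.02, -0.0, 0.0]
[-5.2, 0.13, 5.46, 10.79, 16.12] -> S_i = -5.20 + 5.33*i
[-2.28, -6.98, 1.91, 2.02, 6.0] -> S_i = Random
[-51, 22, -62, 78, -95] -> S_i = Random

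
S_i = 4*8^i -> [4, 32, 256, 2048, 16384]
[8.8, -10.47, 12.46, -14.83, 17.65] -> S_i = 8.80*(-1.19)^i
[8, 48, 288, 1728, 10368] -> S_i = 8*6^i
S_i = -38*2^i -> [-38, -76, -152, -304, -608]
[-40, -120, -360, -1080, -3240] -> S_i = -40*3^i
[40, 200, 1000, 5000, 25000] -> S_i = 40*5^i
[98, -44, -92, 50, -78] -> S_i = Random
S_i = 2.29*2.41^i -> [2.29, 5.52, 13.3, 32.05, 77.25]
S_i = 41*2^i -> [41, 82, 164, 328, 656]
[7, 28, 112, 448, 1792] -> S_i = 7*4^i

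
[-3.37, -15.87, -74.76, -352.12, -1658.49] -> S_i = -3.37*4.71^i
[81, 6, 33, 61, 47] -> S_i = Random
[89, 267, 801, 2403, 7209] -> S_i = 89*3^i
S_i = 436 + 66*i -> [436, 502, 568, 634, 700]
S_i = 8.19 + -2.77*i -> [8.19, 5.42, 2.65, -0.12, -2.89]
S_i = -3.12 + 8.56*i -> [-3.12, 5.44, 14.0, 22.56, 31.12]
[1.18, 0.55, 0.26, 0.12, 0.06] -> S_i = 1.18*0.47^i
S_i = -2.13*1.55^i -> [-2.13, -3.3, -5.12, -7.93, -12.29]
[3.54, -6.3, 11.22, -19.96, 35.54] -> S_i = 3.54*(-1.78)^i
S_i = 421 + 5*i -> [421, 426, 431, 436, 441]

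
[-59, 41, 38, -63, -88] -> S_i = Random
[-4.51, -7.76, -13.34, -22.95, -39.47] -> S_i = -4.51*1.72^i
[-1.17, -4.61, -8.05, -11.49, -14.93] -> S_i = -1.17 + -3.44*i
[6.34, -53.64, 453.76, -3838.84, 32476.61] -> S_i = 6.34*(-8.46)^i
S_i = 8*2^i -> [8, 16, 32, 64, 128]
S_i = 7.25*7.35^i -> [7.25, 53.29, 391.66, 2878.72, 21158.62]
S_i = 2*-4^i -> [2, -8, 32, -128, 512]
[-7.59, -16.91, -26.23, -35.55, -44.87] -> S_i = -7.59 + -9.32*i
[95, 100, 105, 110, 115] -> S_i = 95 + 5*i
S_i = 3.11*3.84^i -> [3.11, 11.94, 45.86, 176.1, 676.22]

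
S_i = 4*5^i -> [4, 20, 100, 500, 2500]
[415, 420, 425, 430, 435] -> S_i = 415 + 5*i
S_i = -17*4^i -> [-17, -68, -272, -1088, -4352]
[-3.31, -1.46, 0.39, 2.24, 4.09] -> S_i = -3.31 + 1.85*i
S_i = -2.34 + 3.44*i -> [-2.34, 1.1, 4.54, 7.98, 11.42]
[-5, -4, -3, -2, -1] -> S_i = -5 + 1*i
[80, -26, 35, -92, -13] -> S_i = Random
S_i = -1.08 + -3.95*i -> [-1.08, -5.03, -8.98, -12.93, -16.88]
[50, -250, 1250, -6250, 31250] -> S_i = 50*-5^i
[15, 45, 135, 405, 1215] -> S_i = 15*3^i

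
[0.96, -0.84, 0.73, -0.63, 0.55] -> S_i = 0.96*(-0.87)^i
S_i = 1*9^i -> [1, 9, 81, 729, 6561]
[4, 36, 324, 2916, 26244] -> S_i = 4*9^i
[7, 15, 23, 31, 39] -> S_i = 7 + 8*i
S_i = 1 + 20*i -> [1, 21, 41, 61, 81]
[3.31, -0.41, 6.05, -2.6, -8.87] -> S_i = Random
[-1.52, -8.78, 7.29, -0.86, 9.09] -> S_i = Random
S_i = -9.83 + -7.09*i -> [-9.83, -16.92, -24.01, -31.1, -38.19]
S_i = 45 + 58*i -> [45, 103, 161, 219, 277]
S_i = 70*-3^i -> [70, -210, 630, -1890, 5670]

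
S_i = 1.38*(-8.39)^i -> [1.38, -11.58, 97.14, -815.01, 6837.97]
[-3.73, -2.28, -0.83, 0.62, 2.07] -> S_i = -3.73 + 1.45*i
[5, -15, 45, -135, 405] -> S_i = 5*-3^i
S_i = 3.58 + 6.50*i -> [3.58, 10.08, 16.58, 23.08, 29.58]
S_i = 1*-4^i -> [1, -4, 16, -64, 256]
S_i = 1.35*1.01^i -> [1.35, 1.36, 1.38, 1.39, 1.4]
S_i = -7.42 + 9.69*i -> [-7.42, 2.27, 11.96, 21.65, 31.34]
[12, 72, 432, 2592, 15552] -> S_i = 12*6^i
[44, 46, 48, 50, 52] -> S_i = 44 + 2*i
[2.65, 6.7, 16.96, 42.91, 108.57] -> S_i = 2.65*2.53^i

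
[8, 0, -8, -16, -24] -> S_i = 8 + -8*i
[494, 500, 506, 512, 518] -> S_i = 494 + 6*i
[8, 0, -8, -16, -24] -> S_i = 8 + -8*i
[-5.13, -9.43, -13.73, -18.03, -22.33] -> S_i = -5.13 + -4.30*i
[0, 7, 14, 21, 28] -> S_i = 0 + 7*i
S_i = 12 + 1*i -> [12, 13, 14, 15, 16]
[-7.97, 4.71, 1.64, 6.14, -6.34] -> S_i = Random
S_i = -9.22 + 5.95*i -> [-9.22, -3.27, 2.68, 8.63, 14.58]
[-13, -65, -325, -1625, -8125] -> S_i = -13*5^i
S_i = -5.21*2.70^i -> [-5.21, -14.07, -37.98, -102.55, -276.88]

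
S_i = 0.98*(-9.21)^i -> [0.98, -9.03, 83.13, -765.61, 7051.23]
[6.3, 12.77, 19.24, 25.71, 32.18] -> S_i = 6.30 + 6.47*i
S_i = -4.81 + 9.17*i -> [-4.81, 4.36, 13.53, 22.7, 31.87]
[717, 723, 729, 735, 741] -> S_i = 717 + 6*i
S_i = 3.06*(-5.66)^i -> [3.06, -17.32, 98.03, -554.84, 3140.42]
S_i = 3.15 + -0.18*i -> [3.15, 2.97, 2.79, 2.61, 2.43]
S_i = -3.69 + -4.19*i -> [-3.69, -7.88, -12.07, -16.26, -20.45]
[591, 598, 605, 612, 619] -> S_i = 591 + 7*i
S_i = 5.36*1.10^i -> [5.36, 5.9, 6.49, 7.13, 7.85]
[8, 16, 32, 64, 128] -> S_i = 8*2^i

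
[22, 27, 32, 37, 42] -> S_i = 22 + 5*i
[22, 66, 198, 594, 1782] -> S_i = 22*3^i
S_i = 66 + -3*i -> [66, 63, 60, 57, 54]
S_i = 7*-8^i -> [7, -56, 448, -3584, 28672]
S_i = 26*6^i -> [26, 156, 936, 5616, 33696]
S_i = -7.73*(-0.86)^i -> [-7.73, 6.65, -5.72, 4.92, -4.23]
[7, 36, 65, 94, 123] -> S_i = 7 + 29*i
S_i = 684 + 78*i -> [684, 762, 840, 918, 996]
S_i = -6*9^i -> [-6, -54, -486, -4374, -39366]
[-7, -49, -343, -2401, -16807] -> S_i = -7*7^i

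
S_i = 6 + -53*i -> [6, -47, -100, -153, -206]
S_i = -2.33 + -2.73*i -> [-2.33, -5.06, -7.79, -10.52, -13.25]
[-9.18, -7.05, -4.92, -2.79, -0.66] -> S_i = -9.18 + 2.13*i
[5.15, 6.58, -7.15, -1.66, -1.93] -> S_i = Random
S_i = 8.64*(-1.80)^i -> [8.64, -15.55, 27.99, -50.39, 90.7]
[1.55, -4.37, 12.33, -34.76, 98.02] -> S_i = 1.55*(-2.82)^i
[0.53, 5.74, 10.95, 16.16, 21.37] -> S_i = 0.53 + 5.21*i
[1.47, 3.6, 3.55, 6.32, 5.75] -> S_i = Random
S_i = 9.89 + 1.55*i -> [9.89, 11.44, 12.99, 14.54, 16.09]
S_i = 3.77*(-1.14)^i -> [3.77, -4.3, 4.9, -5.59, 6.37]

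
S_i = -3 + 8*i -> [-3, 5, 13, 21, 29]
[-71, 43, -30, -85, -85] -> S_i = Random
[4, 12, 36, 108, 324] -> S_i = 4*3^i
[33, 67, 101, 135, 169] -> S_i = 33 + 34*i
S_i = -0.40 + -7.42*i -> [-0.4, -7.82, -15.24, -22.66, -30.08]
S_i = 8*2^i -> [8, 16, 32, 64, 128]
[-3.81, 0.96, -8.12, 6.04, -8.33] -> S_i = Random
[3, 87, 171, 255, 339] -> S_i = 3 + 84*i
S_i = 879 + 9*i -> [879, 888, 897, 906, 915]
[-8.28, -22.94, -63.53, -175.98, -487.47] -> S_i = -8.28*2.77^i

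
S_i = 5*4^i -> [5, 20, 80, 320, 1280]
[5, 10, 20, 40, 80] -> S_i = 5*2^i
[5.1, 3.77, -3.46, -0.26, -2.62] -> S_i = Random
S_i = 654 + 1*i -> [654, 655, 656, 657, 658]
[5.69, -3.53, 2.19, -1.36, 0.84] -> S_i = 5.69*(-0.62)^i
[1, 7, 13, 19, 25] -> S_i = 1 + 6*i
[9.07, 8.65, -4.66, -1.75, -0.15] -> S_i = Random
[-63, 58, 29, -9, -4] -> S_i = Random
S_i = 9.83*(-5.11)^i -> [9.83, -50.23, 256.68, -1311.64, 6702.5]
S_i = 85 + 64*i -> [85, 149, 213, 277, 341]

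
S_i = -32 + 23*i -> [-32, -9, 14, 37, 60]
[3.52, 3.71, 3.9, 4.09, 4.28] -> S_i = 3.52 + 0.19*i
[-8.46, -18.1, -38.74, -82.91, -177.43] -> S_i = -8.46*2.14^i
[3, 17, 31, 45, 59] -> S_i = 3 + 14*i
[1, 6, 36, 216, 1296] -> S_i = 1*6^i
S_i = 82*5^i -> [82, 410, 2050, 10250, 51250]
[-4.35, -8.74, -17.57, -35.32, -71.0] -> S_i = -4.35*2.01^i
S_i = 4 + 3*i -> [4, 7, 10, 13, 16]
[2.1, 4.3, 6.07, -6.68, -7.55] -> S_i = Random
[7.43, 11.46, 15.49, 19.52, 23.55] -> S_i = 7.43 + 4.03*i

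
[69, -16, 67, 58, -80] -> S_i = Random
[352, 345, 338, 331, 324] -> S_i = 352 + -7*i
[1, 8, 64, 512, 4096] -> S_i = 1*8^i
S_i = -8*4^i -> [-8, -32, -128, -512, -2048]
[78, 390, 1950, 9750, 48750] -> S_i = 78*5^i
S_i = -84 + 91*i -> [-84, 7, 98, 189, 280]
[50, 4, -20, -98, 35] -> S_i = Random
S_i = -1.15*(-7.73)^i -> [-1.15, 8.89, -68.72, 531.17, -4105.97]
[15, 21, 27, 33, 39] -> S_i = 15 + 6*i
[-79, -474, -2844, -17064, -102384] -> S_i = -79*6^i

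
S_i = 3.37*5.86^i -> [3.37, 19.75, 115.72, 678.15, 3973.93]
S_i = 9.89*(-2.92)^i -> [9.89, -28.88, 84.33, -246.23, 719.0]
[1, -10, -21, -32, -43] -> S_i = 1 + -11*i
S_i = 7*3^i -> [7, 21, 63, 189, 567]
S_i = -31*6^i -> [-31, -186, -1116, -6696, -40176]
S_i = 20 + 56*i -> [20, 76, 132, 188, 244]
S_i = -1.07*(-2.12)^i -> [-1.07, 2.27, -4.81, 10.2, -21.61]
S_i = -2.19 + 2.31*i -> [-2.19, 0.12, 2.43, 4.74, 7.05]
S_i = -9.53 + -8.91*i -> [-9.53, -18.44, -27.35, -36.26, -45.17]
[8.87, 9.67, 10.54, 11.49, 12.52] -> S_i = 8.87*1.09^i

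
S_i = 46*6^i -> [46, 276, 1656, 9936, 59616]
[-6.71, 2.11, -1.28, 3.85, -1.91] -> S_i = Random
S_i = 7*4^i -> [7, 28, 112, 448, 1792]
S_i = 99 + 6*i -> [99, 105, 111, 117, 123]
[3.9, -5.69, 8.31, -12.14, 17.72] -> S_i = 3.90*(-1.46)^i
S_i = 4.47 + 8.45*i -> [4.47, 12.92, 21.37, 29.82, 38.27]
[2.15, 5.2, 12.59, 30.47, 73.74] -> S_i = 2.15*2.42^i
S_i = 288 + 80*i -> [288, 368, 448, 528, 608]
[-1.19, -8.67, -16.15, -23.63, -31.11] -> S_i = -1.19 + -7.48*i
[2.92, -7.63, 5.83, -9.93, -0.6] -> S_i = Random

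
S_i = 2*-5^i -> [2, -10, 50, -250, 1250]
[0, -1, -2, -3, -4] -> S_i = 0 + -1*i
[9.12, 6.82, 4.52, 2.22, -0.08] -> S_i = 9.12 + -2.30*i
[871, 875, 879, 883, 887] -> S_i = 871 + 4*i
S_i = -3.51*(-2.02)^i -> [-3.51, 7.09, -14.32, 28.93, -58.44]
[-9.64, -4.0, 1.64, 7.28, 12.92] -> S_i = -9.64 + 5.64*i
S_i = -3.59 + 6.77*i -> [-3.59, 3.18, 9.95, 16.72, 23.49]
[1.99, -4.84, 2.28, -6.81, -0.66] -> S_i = Random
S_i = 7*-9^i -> [7, -63, 567, -5103, 45927]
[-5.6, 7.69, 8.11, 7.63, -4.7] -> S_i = Random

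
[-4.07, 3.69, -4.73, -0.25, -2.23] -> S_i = Random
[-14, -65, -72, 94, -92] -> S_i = Random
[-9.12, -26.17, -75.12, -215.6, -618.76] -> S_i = -9.12*2.87^i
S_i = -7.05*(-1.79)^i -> [-7.05, 12.62, -22.59, 40.43, -72.38]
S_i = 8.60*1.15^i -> [8.6, 9.89, 11.37, 13.08, 15.04]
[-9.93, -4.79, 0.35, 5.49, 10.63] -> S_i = -9.93 + 5.14*i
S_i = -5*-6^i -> [-5, 30, -180, 1080, -6480]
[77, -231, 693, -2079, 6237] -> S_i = 77*-3^i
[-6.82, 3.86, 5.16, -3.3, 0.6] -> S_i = Random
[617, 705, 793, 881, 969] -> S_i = 617 + 88*i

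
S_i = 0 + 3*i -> [0, 3, 6, 9, 12]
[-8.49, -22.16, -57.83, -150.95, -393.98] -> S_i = -8.49*2.61^i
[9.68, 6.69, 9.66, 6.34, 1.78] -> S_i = Random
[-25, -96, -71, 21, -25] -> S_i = Random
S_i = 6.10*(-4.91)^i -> [6.1, -29.95, 147.06, -722.06, 3545.32]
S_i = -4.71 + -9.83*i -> [-4.71, -14.54, -24.37, -34.2, -44.03]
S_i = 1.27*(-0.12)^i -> [1.27, -0.15, 0.02, -0.0, 0.0]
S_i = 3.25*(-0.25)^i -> [3.25, -0.81, 0.2, -0.05, 0.01]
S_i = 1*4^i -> [1, 4, 16, 64, 256]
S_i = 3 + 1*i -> [3, 4, 5, 6, 7]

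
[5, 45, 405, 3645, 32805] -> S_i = 5*9^i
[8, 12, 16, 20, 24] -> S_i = 8 + 4*i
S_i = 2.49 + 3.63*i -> [2.49, 6.12, 9.75, 13.38, 17.01]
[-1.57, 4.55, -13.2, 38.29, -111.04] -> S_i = -1.57*(-2.90)^i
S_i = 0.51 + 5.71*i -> [0.51, 6.22, 11.93, 17.64, 23.35]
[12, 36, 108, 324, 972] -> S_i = 12*3^i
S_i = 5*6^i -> [5, 30, 180, 1080, 6480]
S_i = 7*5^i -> [7, 35, 175, 875, 4375]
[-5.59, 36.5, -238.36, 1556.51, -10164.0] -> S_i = -5.59*(-6.53)^i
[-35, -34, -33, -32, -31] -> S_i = -35 + 1*i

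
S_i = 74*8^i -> [74, 592, 4736, 37888, 303104]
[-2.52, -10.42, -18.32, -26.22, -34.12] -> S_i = -2.52 + -7.90*i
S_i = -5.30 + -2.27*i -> [-5.3, -7.57, -9.84, -12.11, -14.38]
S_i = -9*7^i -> [-9, -63, -441, -3087, -21609]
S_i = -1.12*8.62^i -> [-1.12, -9.65, -83.22, -717.36, -6183.68]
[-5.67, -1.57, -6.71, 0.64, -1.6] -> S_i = Random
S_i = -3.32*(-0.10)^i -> [-3.32, 0.33, -0.03, 0.0, -0.0]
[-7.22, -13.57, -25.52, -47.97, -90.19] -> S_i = -7.22*1.88^i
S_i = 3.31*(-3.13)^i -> [3.31, -10.36, 32.43, -101.5, 317.69]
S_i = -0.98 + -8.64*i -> [-0.98, -9.62, -18.26, -26.9, -35.54]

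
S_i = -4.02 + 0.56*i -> [-4.02, -3.46, -2.9, -2.34, -1.78]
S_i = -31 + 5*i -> [-31, -26, -21, -16, -11]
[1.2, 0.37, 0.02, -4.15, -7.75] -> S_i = Random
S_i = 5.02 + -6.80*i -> [5.02, -1.78, -8.58, -15.38, -22.18]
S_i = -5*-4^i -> [-5, 20, -80, 320, -1280]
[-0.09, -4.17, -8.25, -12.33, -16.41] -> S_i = -0.09 + -4.08*i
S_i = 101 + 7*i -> [101, 108, 115, 122, 129]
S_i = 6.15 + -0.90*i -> [6.15, 5.25, 4.35, 3.45, 2.55]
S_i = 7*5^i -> [7, 35, 175, 875, 4375]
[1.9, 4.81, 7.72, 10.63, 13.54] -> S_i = 1.90 + 2.91*i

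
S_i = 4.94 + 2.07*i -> [4.94, 7.01, 9.08, 11.15, 13.22]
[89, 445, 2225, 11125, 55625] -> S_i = 89*5^i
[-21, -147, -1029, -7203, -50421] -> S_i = -21*7^i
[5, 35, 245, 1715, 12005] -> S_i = 5*7^i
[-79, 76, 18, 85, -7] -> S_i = Random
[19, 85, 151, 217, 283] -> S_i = 19 + 66*i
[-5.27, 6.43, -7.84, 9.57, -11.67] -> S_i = -5.27*(-1.22)^i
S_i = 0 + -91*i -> [0, -91, -182, -273, -364]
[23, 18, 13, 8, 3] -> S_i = 23 + -5*i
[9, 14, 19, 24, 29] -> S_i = 9 + 5*i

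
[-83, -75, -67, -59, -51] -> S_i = -83 + 8*i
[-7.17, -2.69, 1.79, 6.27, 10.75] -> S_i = -7.17 + 4.48*i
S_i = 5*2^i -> [5, 10, 20, 40, 80]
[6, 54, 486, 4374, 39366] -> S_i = 6*9^i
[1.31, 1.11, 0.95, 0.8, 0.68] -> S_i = 1.31*0.85^i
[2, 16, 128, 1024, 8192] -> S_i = 2*8^i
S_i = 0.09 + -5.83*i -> [0.09, -5.74, -11.57, -17.4, -23.23]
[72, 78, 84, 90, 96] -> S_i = 72 + 6*i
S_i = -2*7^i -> [-2, -14, -98, -686, -4802]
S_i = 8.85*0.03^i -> [8.85, 0.27, 0.01, 0.0, 0.0]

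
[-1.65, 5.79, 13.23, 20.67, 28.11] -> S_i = -1.65 + 7.44*i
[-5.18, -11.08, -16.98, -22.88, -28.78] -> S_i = -5.18 + -5.90*i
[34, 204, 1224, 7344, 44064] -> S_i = 34*6^i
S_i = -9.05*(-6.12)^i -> [-9.05, 55.39, -338.96, 2074.45, -12695.63]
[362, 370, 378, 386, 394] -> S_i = 362 + 8*i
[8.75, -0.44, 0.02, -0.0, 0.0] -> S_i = 8.75*(-0.05)^i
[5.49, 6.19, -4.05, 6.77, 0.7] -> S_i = Random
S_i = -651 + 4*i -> [-651, -647, -643, -639, -635]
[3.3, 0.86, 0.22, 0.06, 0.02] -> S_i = 3.30*0.26^i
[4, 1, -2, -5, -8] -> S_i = 4 + -3*i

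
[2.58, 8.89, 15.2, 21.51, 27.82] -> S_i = 2.58 + 6.31*i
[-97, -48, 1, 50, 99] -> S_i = -97 + 49*i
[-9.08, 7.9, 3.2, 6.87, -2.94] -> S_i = Random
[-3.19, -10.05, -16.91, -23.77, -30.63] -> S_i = -3.19 + -6.86*i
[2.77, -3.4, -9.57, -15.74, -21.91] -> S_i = 2.77 + -6.17*i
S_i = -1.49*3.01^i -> [-1.49, -4.48, -13.5, -40.63, -122.31]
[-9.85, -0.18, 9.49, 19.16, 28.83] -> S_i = -9.85 + 9.67*i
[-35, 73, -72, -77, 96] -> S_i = Random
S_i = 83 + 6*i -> [83, 89, 95, 101, 107]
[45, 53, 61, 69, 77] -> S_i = 45 + 8*i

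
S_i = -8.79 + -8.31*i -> [-8.79, -17.1, -25.41, -33.72, -42.03]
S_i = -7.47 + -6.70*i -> [-7.47, -14.17, -20.87, -27.57, -34.27]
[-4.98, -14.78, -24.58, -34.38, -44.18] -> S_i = -4.98 + -9.80*i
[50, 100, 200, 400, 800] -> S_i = 50*2^i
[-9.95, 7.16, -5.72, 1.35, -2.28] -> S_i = Random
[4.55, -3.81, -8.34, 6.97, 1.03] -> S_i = Random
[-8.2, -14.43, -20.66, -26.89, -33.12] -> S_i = -8.20 + -6.23*i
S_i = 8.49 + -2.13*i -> [8.49, 6.36, 4.23, 2.1, -0.03]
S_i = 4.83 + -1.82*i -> [4.83, 3.01, 1.19, -0.63, -2.45]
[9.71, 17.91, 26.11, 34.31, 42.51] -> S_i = 9.71 + 8.20*i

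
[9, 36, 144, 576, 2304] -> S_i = 9*4^i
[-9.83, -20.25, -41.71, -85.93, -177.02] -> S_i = -9.83*2.06^i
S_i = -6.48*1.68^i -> [-6.48, -10.89, -18.29, -30.73, -51.62]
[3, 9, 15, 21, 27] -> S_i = 3 + 6*i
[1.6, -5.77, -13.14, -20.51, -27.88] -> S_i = 1.60 + -7.37*i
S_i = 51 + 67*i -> [51, 118, 185, 252, 319]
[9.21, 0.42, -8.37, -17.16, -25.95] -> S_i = 9.21 + -8.79*i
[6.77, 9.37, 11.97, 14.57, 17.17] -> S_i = 6.77 + 2.60*i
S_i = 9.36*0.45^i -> [9.36, 4.21, 1.9, 0.85, 0.38]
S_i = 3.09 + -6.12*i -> [3.09, -3.03, -9.15, -15.27, -21.39]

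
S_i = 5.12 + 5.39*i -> [5.12, 10.51, 15.9, 21.29, 26.68]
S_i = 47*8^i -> [47, 376, 3008, 24064, 192512]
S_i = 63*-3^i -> [63, -189, 567, -1701, 5103]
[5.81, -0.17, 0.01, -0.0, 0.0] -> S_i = 5.81*(-0.03)^i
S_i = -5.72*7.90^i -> [-5.72, -45.19, -356.99, -2820.18, -22279.45]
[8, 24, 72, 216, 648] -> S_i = 8*3^i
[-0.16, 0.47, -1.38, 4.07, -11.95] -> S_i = -0.16*(-2.94)^i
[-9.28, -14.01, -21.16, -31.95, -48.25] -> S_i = -9.28*1.51^i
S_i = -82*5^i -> [-82, -410, -2050, -10250, -51250]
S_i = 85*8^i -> [85, 680, 5440, 43520, 348160]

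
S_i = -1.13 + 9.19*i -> [-1.13, 8.06, 17.25, 26.44, 35.63]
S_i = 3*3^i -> [3, 9, 27, 81, 243]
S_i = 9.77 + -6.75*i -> [9.77, 3.02, -3.73, -10.48, -17.23]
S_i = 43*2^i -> [43, 86, 172, 344, 688]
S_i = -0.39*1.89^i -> [-0.39, -0.74, -1.39, -2.63, -4.98]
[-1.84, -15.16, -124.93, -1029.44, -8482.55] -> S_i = -1.84*8.24^i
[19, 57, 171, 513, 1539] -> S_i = 19*3^i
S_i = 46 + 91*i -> [46, 137, 228, 319, 410]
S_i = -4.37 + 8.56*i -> [-4.37, 4.19, 12.75, 21.31, 29.87]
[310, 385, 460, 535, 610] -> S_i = 310 + 75*i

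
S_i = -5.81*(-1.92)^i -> [-5.81, 11.16, -21.42, 41.12, -78.96]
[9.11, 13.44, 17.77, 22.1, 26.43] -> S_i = 9.11 + 4.33*i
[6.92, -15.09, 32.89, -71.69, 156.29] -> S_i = 6.92*(-2.18)^i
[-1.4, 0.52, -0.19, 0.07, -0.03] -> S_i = -1.40*(-0.37)^i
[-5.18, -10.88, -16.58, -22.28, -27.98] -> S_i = -5.18 + -5.70*i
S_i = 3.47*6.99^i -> [3.47, 24.26, 169.54, 1185.12, 8283.96]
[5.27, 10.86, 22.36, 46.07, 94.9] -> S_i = 5.27*2.06^i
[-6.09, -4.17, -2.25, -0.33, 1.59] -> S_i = -6.09 + 1.92*i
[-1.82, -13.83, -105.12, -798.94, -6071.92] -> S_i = -1.82*7.60^i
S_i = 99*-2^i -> [99, -198, 396, -792, 1584]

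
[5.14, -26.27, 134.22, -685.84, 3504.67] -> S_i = 5.14*(-5.11)^i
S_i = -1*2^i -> [-1, -2, -4, -8, -16]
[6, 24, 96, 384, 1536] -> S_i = 6*4^i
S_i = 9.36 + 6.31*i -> [9.36, 15.67, 21.98, 28.29, 34.6]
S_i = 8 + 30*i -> [8, 38, 68, 98, 128]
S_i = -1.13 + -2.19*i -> [-1.13, -3.32, -5.51, -7.7, -9.89]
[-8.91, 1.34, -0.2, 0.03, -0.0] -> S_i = -8.91*(-0.15)^i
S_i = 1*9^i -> [1, 9, 81, 729, 6561]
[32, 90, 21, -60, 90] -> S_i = Random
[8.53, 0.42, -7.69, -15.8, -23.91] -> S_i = 8.53 + -8.11*i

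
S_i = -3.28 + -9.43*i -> [-3.28, -12.71, -22.14, -31.57, -41.0]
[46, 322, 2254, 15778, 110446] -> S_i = 46*7^i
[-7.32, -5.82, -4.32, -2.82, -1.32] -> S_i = -7.32 + 1.50*i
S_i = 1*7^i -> [1, 7, 49, 343, 2401]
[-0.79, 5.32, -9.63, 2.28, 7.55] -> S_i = Random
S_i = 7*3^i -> [7, 21, 63, 189, 567]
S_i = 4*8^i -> [4, 32, 256, 2048, 16384]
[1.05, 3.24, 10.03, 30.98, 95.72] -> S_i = 1.05*3.09^i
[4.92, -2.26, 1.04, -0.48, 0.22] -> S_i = 4.92*(-0.46)^i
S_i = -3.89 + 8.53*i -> [-3.89, 4.64, 13.17, 21.7, 30.23]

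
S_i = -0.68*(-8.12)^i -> [-0.68, 5.52, -44.84, 364.06, -2956.19]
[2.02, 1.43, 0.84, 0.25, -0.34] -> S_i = 2.02 + -0.59*i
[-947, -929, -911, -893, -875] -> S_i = -947 + 18*i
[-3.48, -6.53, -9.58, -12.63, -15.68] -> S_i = -3.48 + -3.05*i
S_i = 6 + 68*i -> [6, 74, 142, 210, 278]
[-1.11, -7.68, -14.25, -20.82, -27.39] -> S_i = -1.11 + -6.57*i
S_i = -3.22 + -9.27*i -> [-3.22, -12.49, -21.76, -31.03, -40.3]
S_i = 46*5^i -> [46, 230, 1150, 5750, 28750]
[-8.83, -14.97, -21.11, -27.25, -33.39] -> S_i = -8.83 + -6.14*i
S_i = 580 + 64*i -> [580, 644, 708, 772, 836]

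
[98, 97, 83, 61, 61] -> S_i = Random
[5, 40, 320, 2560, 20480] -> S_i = 5*8^i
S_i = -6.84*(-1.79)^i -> [-6.84, 12.24, -21.92, 39.23, -70.22]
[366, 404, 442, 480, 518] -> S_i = 366 + 38*i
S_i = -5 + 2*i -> [-5, -3, -1, 1, 3]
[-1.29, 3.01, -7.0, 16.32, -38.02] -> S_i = -1.29*(-2.33)^i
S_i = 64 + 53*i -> [64, 117, 170, 223, 276]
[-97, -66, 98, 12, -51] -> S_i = Random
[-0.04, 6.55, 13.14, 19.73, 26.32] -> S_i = -0.04 + 6.59*i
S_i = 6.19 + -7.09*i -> [6.19, -0.9, -7.99, -15.08, -22.17]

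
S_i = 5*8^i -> [5, 40, 320, 2560, 20480]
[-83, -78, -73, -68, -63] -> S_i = -83 + 5*i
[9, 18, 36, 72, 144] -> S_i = 9*2^i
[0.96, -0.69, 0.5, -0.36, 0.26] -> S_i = 0.96*(-0.72)^i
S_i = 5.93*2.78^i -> [5.93, 16.49, 45.83, 127.41, 354.19]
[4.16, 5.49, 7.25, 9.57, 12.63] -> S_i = 4.16*1.32^i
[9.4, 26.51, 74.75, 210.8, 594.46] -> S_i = 9.40*2.82^i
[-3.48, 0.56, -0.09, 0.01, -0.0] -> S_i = -3.48*(-0.16)^i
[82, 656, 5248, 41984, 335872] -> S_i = 82*8^i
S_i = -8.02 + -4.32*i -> [-8.02, -12.34, -16.66, -20.98, -25.3]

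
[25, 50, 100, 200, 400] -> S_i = 25*2^i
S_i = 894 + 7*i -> [894, 901, 908, 915, 922]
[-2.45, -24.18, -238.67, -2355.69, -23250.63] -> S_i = -2.45*9.87^i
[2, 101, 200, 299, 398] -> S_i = 2 + 99*i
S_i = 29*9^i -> [29, 261, 2349, 21141, 190269]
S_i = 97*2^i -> [97, 194, 388, 776, 1552]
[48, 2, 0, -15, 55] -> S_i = Random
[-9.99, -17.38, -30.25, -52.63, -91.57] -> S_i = -9.99*1.74^i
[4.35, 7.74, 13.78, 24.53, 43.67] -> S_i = 4.35*1.78^i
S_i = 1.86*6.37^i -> [1.86, 11.85, 75.47, 480.76, 3062.46]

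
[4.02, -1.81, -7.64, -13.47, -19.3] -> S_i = 4.02 + -5.83*i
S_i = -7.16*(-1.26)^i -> [-7.16, 9.02, -11.37, 14.32, -18.05]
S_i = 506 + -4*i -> [506, 502, 498, 494, 490]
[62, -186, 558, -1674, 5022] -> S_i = 62*-3^i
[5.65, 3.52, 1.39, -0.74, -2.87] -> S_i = 5.65 + -2.13*i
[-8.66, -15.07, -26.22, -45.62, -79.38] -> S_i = -8.66*1.74^i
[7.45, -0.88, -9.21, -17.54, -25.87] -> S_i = 7.45 + -8.33*i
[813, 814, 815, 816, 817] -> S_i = 813 + 1*i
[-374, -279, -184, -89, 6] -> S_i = -374 + 95*i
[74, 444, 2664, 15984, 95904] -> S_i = 74*6^i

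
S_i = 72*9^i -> [72, 648, 5832, 52488, 472392]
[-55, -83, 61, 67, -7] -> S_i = Random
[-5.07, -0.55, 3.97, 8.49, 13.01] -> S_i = -5.07 + 4.52*i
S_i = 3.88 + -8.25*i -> [3.88, -4.37, -12.62, -20.87, -29.12]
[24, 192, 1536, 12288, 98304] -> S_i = 24*8^i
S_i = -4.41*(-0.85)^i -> [-4.41, 3.75, -3.19, 2.71, -2.3]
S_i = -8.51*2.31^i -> [-8.51, -19.66, -45.41, -104.9, -242.31]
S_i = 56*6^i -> [56, 336, 2016, 12096, 72576]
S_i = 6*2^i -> [6, 12, 24, 48, 96]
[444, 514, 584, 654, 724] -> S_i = 444 + 70*i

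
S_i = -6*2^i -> [-6, -12, -24, -48, -96]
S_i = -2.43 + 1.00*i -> [-2.43, -1.43, -0.43, 0.57, 1.57]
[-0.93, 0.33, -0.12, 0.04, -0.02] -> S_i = -0.93*(-0.36)^i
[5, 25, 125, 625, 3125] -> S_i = 5*5^i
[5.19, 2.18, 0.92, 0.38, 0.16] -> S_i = 5.19*0.42^i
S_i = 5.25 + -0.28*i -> [5.25, 4.97, 4.69, 4.41, 4.13]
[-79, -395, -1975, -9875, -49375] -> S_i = -79*5^i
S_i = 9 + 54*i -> [9, 63, 117, 171, 225]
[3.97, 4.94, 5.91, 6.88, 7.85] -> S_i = 3.97 + 0.97*i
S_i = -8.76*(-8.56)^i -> [-8.76, 74.99, -641.88, 5494.46, -47032.62]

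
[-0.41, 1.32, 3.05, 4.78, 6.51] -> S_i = -0.41 + 1.73*i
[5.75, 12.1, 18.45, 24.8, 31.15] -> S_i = 5.75 + 6.35*i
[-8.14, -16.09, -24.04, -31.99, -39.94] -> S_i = -8.14 + -7.95*i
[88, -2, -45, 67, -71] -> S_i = Random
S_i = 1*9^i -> [1, 9, 81, 729, 6561]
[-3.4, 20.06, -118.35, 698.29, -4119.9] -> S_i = -3.40*(-5.90)^i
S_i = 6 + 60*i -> [6, 66, 126, 186, 246]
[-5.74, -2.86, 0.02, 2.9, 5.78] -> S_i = -5.74 + 2.88*i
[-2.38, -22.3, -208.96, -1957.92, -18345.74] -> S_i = -2.38*9.37^i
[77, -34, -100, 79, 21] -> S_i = Random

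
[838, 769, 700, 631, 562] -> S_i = 838 + -69*i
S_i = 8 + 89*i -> [8, 97, 186, 275, 364]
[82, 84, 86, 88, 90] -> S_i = 82 + 2*i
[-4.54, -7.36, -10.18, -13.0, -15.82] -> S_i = -4.54 + -2.82*i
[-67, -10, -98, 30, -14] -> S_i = Random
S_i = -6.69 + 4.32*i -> [-6.69, -2.37, 1.95, 6.27, 10.59]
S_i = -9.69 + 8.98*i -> [-9.69, -0.71, 8.27, 17.25, 26.23]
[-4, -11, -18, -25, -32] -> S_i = -4 + -7*i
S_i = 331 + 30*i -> [331, 361, 391, 421, 451]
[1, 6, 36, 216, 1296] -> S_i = 1*6^i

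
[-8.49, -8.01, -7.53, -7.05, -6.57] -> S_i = -8.49 + 0.48*i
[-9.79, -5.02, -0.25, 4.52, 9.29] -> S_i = -9.79 + 4.77*i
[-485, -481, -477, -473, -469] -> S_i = -485 + 4*i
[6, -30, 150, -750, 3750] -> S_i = 6*-5^i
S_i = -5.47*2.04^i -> [-5.47, -11.16, -22.76, -46.44, -94.73]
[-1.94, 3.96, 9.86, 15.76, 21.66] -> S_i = -1.94 + 5.90*i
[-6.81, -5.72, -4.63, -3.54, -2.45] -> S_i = -6.81 + 1.09*i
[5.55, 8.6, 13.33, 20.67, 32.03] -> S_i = 5.55*1.55^i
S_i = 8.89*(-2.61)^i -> [8.89, -23.2, 60.56, -158.06, 412.54]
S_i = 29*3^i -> [29, 87, 261, 783, 2349]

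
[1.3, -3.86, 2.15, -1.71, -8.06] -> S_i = Random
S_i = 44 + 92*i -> [44, 136, 228, 320, 412]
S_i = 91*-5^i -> [91, -455, 2275, -11375, 56875]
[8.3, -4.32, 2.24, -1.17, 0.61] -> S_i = 8.30*(-0.52)^i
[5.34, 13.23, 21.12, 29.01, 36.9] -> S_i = 5.34 + 7.89*i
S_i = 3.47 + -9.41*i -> [3.47, -5.94, -15.35, -24.76, -34.17]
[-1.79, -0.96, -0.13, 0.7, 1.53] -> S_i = -1.79 + 0.83*i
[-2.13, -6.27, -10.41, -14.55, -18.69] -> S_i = -2.13 + -4.14*i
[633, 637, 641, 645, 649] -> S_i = 633 + 4*i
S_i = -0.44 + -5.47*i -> [-0.44, -5.91, -11.38, -16.85, -22.32]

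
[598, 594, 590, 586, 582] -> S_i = 598 + -4*i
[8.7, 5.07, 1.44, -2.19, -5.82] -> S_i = 8.70 + -3.63*i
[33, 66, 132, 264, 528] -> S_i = 33*2^i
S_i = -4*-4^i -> [-4, 16, -64, 256, -1024]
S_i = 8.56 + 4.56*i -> [8.56, 13.12, 17.68, 22.24, 26.8]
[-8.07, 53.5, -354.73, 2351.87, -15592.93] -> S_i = -8.07*(-6.63)^i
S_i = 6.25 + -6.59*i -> [6.25, -0.34, -6.93, -13.52, -20.11]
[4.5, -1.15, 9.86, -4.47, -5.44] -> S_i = Random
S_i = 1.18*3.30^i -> [1.18, 3.89, 12.85, 42.41, 139.94]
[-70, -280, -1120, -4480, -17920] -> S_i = -70*4^i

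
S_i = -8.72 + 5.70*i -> [-8.72, -3.02, 2.68, 8.38, 14.08]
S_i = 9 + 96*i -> [9, 105, 201, 297, 393]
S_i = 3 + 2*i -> [3, 5, 7, 9, 11]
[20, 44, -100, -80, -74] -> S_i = Random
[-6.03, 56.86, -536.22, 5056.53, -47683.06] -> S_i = -6.03*(-9.43)^i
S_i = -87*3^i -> [-87, -261, -783, -2349, -7047]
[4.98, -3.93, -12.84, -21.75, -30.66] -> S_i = 4.98 + -8.91*i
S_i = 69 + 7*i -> [69, 76, 83, 90, 97]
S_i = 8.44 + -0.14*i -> [8.44, 8.3, 8.16, 8.02, 7.88]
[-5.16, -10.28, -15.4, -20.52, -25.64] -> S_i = -5.16 + -5.12*i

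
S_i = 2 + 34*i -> [2, 36, 70, 104, 138]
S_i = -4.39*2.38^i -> [-4.39, -10.45, -24.87, -59.18, -140.86]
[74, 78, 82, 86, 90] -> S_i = 74 + 4*i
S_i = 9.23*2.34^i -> [9.23, 21.6, 50.54, 118.26, 276.74]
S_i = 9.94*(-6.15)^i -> [9.94, -61.13, 375.96, -2312.13, 14219.58]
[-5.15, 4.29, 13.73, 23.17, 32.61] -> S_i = -5.15 + 9.44*i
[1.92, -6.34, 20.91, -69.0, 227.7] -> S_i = 1.92*(-3.30)^i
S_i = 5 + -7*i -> [5, -2, -9, -16, -23]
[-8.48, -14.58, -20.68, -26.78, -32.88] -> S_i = -8.48 + -6.10*i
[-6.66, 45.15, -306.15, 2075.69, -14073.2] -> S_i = -6.66*(-6.78)^i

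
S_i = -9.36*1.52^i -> [-9.36, -14.23, -21.63, -32.87, -49.96]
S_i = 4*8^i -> [4, 32, 256, 2048, 16384]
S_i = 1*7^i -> [1, 7, 49, 343, 2401]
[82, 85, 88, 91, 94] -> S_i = 82 + 3*i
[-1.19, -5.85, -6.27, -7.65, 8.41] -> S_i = Random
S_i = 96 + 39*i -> [96, 135, 174, 213, 252]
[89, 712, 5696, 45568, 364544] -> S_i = 89*8^i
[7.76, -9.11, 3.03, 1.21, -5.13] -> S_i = Random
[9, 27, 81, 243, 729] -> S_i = 9*3^i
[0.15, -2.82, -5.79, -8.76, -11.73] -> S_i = 0.15 + -2.97*i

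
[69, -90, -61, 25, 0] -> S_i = Random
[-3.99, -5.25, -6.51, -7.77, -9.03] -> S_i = -3.99 + -1.26*i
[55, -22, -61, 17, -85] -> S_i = Random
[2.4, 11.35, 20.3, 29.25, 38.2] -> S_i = 2.40 + 8.95*i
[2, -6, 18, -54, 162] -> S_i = 2*-3^i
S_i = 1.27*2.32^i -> [1.27, 2.95, 6.84, 15.86, 36.79]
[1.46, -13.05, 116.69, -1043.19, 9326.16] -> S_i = 1.46*(-8.94)^i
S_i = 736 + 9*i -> [736, 745, 754, 763, 772]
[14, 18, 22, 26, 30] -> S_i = 14 + 4*i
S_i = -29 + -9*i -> [-29, -38, -47, -56, -65]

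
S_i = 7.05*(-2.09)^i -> [7.05, -14.73, 30.8, -64.36, 134.52]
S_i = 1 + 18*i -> [1, 19, 37, 55, 73]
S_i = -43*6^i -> [-43, -258, -1548, -9288, -55728]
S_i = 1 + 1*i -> [1, 2, 3, 4, 5]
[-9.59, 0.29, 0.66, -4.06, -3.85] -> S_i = Random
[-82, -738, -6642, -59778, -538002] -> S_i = -82*9^i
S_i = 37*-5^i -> [37, -185, 925, -4625, 23125]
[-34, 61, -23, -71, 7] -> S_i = Random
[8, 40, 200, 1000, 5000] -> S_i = 8*5^i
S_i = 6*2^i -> [6, 12, 24, 48, 96]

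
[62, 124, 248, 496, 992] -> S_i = 62*2^i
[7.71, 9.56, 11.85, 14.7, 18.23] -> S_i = 7.71*1.24^i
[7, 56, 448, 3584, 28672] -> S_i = 7*8^i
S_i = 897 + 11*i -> [897, 908, 919, 930, 941]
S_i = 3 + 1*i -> [3, 4, 5, 6, 7]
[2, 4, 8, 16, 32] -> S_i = 2*2^i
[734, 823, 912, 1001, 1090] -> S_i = 734 + 89*i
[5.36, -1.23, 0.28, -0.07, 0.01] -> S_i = 5.36*(-0.23)^i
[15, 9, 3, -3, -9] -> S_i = 15 + -6*i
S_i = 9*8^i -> [9, 72, 576, 4608, 36864]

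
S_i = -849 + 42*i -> [-849, -807, -765, -723, -681]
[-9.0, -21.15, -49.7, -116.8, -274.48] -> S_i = -9.00*2.35^i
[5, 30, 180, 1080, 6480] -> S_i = 5*6^i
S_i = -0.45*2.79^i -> [-0.45, -1.26, -3.5, -9.77, -27.27]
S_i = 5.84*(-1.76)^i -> [5.84, -10.28, 18.09, -31.84, 56.04]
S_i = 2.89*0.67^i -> [2.89, 1.94, 1.3, 0.87, 0.58]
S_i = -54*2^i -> [-54, -108, -216, -432, -864]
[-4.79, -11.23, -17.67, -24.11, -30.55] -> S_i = -4.79 + -6.44*i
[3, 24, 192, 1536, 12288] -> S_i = 3*8^i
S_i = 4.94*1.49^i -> [4.94, 7.36, 10.97, 16.34, 24.35]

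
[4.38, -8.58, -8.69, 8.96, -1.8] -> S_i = Random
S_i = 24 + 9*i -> [24, 33, 42, 51, 60]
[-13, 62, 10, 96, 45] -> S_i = Random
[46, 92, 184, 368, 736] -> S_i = 46*2^i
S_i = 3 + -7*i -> [3, -4, -11, -18, -25]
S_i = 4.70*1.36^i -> [4.7, 6.39, 8.69, 11.82, 16.08]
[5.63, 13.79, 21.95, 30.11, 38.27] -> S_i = 5.63 + 8.16*i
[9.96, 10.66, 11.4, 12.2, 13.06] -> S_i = 9.96*1.07^i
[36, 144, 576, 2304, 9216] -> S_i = 36*4^i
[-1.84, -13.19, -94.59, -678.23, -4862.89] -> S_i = -1.84*7.17^i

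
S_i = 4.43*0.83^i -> [4.43, 3.68, 3.05, 2.53, 2.1]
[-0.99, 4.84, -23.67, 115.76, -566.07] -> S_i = -0.99*(-4.89)^i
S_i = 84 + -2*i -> [84, 82, 80, 78, 76]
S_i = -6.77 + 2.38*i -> [-6.77, -4.39, -2.01, 0.37, 2.75]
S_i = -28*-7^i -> [-28, 196, -1372, 9604, -67228]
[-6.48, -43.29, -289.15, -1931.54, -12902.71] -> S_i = -6.48*6.68^i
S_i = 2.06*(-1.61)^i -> [2.06, -3.32, 5.34, -8.6, 13.84]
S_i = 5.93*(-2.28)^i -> [5.93, -13.52, 30.83, -70.28, 160.25]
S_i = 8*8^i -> [8, 64, 512, 4096, 32768]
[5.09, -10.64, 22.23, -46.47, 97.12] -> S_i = 5.09*(-2.09)^i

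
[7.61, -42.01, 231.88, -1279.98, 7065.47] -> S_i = 7.61*(-5.52)^i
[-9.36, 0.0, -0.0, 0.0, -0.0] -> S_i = -9.36*-0.00^i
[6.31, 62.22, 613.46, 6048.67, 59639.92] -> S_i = 6.31*9.86^i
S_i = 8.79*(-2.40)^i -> [8.79, -21.1, 50.63, -121.51, 291.63]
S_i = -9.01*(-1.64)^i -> [-9.01, 14.78, -24.23, 39.74, -65.18]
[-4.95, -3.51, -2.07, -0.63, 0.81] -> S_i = -4.95 + 1.44*i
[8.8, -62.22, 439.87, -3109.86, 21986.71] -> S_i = 8.80*(-7.07)^i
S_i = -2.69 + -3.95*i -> [-2.69, -6.64, -10.59, -14.54, -18.49]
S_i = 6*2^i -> [6, 12, 24, 48, 96]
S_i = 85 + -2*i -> [85, 83, 81, 79, 77]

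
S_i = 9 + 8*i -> [9, 17, 25, 33, 41]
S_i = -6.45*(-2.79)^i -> [-6.45, 18.0, -50.21, 140.08, -390.82]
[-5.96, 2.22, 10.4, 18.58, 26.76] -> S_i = -5.96 + 8.18*i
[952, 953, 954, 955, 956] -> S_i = 952 + 1*i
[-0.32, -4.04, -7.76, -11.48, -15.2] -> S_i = -0.32 + -3.72*i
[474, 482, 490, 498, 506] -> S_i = 474 + 8*i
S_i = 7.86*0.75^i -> [7.86, 5.9, 4.42, 3.32, 2.49]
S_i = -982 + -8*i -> [-982, -990, -998, -1006, -1014]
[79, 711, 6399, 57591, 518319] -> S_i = 79*9^i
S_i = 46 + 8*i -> [46, 54, 62, 70, 78]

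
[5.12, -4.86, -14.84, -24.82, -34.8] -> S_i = 5.12 + -9.98*i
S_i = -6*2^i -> [-6, -12, -24, -48, -96]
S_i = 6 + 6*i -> [6, 12, 18, 24, 30]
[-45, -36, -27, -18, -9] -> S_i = -45 + 9*i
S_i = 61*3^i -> [61, 183, 549, 1647, 4941]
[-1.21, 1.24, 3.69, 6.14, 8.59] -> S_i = -1.21 + 2.45*i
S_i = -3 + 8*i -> [-3, 5, 13, 21, 29]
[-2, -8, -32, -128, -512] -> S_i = -2*4^i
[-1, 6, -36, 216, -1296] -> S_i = -1*-6^i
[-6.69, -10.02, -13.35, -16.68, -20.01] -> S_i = -6.69 + -3.33*i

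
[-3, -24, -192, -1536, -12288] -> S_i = -3*8^i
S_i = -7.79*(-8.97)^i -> [-7.79, 69.88, -626.79, 5622.31, -50432.12]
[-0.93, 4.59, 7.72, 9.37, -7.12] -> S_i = Random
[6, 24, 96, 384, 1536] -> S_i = 6*4^i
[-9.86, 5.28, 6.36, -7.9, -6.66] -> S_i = Random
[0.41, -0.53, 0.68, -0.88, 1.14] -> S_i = 0.41*(-1.29)^i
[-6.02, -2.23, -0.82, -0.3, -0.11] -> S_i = -6.02*0.37^i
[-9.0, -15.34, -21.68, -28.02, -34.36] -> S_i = -9.00 + -6.34*i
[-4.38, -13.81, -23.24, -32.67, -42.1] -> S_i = -4.38 + -9.43*i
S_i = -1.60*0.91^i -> [-1.6, -1.46, -1.32, -1.21, -1.1]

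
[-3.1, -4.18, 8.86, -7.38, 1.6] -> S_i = Random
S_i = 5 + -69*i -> [5, -64, -133, -202, -271]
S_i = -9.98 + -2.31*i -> [-9.98, -12.29, -14.6, -16.91, -19.22]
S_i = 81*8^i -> [81, 648, 5184, 41472, 331776]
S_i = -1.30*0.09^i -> [-1.3, -0.12, -0.01, -0.0, -0.0]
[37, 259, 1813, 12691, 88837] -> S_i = 37*7^i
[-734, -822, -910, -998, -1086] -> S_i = -734 + -88*i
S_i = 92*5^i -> [92, 460, 2300, 11500, 57500]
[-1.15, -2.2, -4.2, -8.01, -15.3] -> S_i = -1.15*1.91^i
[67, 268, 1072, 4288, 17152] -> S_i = 67*4^i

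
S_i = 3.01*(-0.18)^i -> [3.01, -0.54, 0.1, -0.02, 0.0]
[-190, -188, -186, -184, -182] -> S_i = -190 + 2*i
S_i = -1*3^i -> [-1, -3, -9, -27, -81]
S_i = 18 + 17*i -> [18, 35, 52, 69, 86]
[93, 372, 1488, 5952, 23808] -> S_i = 93*4^i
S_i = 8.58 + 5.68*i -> [8.58, 14.26, 19.94, 25.62, 31.3]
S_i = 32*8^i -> [32, 256, 2048, 16384, 131072]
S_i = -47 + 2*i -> [-47, -45, -43, -41, -39]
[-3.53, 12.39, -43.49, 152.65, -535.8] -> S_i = -3.53*(-3.51)^i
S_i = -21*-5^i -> [-21, 105, -525, 2625, -13125]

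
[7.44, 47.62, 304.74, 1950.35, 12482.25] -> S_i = 7.44*6.40^i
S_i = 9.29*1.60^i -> [9.29, 14.86, 23.78, 38.05, 60.88]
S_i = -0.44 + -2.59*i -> [-0.44, -3.03, -5.62, -8.21, -10.8]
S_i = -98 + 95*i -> [-98, -3, 92, 187, 282]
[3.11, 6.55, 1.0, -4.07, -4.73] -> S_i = Random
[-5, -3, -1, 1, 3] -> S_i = -5 + 2*i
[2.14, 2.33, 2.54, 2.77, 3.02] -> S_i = 2.14*1.09^i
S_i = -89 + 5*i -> [-89, -84, -79, -74, -69]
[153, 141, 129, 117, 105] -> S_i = 153 + -12*i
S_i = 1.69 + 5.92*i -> [1.69, 7.61, 13.53, 19.45, 25.37]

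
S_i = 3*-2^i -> [3, -6, 12, -24, 48]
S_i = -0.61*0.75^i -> [-0.61, -0.46, -0.34, -0.26, -0.19]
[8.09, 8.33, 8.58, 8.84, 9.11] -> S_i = 8.09*1.03^i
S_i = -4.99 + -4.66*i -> [-4.99, -9.65, -14.31, -18.97, -23.63]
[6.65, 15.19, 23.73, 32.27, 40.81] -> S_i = 6.65 + 8.54*i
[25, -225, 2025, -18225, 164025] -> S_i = 25*-9^i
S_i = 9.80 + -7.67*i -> [9.8, 2.13, -5.54, -13.21, -20.88]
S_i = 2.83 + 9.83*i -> [2.83, 12.66, 22.49, 32.32, 42.15]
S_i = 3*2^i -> [3, 6, 12, 24, 48]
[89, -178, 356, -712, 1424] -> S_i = 89*-2^i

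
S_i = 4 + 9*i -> [4, 13, 22, 31, 40]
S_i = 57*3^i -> [57, 171, 513, 1539, 4617]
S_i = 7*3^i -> [7, 21, 63, 189, 567]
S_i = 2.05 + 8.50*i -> [2.05, 10.55, 19.05, 27.55, 36.05]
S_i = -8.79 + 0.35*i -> [-8.79, -8.44, -8.09, -7.74, -7.39]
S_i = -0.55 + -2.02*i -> [-0.55, -2.57, -4.59, -6.61, -8.63]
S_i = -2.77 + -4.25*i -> [-2.77, -7.02, -11.27, -15.52, -19.77]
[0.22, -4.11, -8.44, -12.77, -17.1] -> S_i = 0.22 + -4.33*i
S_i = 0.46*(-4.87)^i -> [0.46, -2.24, 10.91, -53.13, 258.75]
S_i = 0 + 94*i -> [0, 94, 188, 282, 376]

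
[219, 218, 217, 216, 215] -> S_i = 219 + -1*i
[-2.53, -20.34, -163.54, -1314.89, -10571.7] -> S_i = -2.53*8.04^i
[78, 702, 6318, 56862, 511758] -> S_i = 78*9^i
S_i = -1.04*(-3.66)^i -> [-1.04, 3.81, -13.93, 50.99, -186.62]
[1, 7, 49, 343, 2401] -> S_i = 1*7^i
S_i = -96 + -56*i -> [-96, -152, -208, -264, -320]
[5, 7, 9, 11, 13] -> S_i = 5 + 2*i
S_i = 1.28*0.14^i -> [1.28, 0.18, 0.03, 0.0, 0.0]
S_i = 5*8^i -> [5, 40, 320, 2560, 20480]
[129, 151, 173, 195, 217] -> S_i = 129 + 22*i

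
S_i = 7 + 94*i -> [7, 101, 195, 289, 383]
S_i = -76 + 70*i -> [-76, -6, 64, 134, 204]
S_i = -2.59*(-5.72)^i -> [-2.59, 14.81, -84.74, 484.72, -2772.58]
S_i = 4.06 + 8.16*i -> [4.06, 12.22, 20.38, 28.54, 36.7]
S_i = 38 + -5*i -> [38, 33, 28, 23, 18]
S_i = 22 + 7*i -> [22, 29, 36, 43, 50]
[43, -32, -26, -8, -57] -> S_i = Random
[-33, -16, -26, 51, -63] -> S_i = Random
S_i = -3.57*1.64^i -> [-3.57, -5.85, -9.6, -15.75, -25.83]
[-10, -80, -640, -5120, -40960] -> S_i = -10*8^i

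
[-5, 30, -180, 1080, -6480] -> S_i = -5*-6^i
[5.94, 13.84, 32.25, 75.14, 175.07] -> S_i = 5.94*2.33^i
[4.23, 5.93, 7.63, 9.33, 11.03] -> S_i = 4.23 + 1.70*i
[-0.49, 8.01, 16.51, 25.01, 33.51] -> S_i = -0.49 + 8.50*i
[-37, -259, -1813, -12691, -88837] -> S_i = -37*7^i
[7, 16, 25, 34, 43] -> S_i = 7 + 9*i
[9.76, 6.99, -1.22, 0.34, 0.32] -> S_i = Random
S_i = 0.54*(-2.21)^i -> [0.54, -1.19, 2.64, -5.83, 12.88]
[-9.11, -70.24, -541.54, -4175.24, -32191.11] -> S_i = -9.11*7.71^i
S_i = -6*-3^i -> [-6, 18, -54, 162, -486]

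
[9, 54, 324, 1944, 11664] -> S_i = 9*6^i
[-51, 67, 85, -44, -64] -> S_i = Random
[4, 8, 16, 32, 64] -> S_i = 4*2^i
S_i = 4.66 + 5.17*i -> [4.66, 9.83, 15.0, 20.17, 25.34]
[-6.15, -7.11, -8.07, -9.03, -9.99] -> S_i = -6.15 + -0.96*i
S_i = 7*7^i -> [7, 49, 343, 2401, 16807]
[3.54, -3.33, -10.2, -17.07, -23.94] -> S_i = 3.54 + -6.87*i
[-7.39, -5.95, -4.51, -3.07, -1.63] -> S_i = -7.39 + 1.44*i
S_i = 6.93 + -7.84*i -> [6.93, -0.91, -8.75, -16.59, -24.43]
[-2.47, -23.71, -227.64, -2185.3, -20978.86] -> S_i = -2.47*9.60^i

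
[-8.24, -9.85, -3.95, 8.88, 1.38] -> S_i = Random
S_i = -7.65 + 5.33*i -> [-7.65, -2.32, 3.01, 8.34, 13.67]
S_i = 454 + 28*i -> [454, 482, 510, 538, 566]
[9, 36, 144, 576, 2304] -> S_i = 9*4^i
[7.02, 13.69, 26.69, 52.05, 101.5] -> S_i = 7.02*1.95^i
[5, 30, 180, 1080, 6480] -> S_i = 5*6^i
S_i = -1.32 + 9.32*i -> [-1.32, 8.0, 17.32, 26.64, 35.96]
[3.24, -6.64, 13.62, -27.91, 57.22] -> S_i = 3.24*(-2.05)^i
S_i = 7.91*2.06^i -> [7.91, 16.29, 33.57, 69.15, 142.44]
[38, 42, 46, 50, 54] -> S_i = 38 + 4*i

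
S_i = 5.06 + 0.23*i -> [5.06, 5.29, 5.52, 5.75, 5.98]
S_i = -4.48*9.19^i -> [-4.48, -41.17, -378.36, -3477.16, -31955.09]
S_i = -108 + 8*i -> [-108, -100, -92, -84, -76]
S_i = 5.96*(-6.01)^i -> [5.96, -35.82, 215.28, -1293.81, 7775.78]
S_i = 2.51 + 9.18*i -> [2.51, 11.69, 20.87, 30.05, 39.23]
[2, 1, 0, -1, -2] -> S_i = 2 + -1*i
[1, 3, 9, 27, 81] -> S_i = 1*3^i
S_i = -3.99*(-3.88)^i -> [-3.99, 15.48, -60.07, 233.06, -904.27]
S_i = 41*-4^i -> [41, -164, 656, -2624, 10496]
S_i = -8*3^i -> [-8, -24, -72, -216, -648]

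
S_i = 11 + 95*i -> [11, 106, 201, 296, 391]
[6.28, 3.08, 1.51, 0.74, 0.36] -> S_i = 6.28*0.49^i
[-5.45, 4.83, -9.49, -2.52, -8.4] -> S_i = Random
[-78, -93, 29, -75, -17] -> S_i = Random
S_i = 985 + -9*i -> [985, 976, 967, 958, 949]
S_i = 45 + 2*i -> [45, 47, 49, 51, 53]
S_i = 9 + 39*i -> [9, 48, 87, 126, 165]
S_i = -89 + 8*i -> [-89, -81, -73, -65, -57]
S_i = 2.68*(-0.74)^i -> [2.68, -1.98, 1.47, -1.09, 0.8]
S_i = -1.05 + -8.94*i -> [-1.05, -9.99, -18.93, -27.87, -36.81]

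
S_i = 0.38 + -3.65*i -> [0.38, -3.27, -6.92, -10.57, -14.22]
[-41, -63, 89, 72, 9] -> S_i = Random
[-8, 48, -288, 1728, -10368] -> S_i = -8*-6^i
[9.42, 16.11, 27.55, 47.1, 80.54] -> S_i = 9.42*1.71^i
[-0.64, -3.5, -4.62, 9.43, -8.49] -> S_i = Random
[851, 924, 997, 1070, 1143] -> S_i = 851 + 73*i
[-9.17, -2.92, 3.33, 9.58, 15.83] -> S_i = -9.17 + 6.25*i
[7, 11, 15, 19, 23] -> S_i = 7 + 4*i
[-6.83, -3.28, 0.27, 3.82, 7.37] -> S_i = -6.83 + 3.55*i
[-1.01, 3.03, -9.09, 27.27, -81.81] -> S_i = -1.01*(-3.00)^i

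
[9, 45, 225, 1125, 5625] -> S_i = 9*5^i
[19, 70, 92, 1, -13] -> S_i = Random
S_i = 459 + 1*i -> [459, 460, 461, 462, 463]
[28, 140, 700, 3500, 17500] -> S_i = 28*5^i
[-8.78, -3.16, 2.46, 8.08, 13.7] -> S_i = -8.78 + 5.62*i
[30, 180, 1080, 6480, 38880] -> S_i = 30*6^i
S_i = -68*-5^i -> [-68, 340, -1700, 8500, -42500]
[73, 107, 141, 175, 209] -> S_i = 73 + 34*i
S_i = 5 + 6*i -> [5, 11, 17, 23, 29]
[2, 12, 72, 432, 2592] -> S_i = 2*6^i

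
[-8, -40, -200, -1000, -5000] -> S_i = -8*5^i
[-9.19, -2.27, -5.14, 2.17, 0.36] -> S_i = Random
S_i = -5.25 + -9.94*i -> [-5.25, -15.19, -25.13, -35.07, -45.01]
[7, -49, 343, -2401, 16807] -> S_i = 7*-7^i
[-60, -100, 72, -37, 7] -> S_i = Random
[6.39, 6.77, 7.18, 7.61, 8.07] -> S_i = 6.39*1.06^i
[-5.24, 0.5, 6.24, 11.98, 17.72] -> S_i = -5.24 + 5.74*i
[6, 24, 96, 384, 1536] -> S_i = 6*4^i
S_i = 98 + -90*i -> [98, 8, -82, -172, -262]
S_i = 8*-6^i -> [8, -48, 288, -1728, 10368]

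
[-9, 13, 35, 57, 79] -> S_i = -9 + 22*i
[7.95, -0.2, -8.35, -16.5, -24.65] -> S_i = 7.95 + -8.15*i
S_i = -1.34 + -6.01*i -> [-1.34, -7.35, -13.36, -19.37, -25.38]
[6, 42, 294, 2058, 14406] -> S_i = 6*7^i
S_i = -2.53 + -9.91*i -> [-2.53, -12.44, -22.35, -32.26, -42.17]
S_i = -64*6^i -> [-64, -384, -2304, -13824, -82944]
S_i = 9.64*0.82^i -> [9.64, 7.9, 6.48, 5.32, 4.36]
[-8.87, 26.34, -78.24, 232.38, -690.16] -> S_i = -8.87*(-2.97)^i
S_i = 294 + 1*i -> [294, 295, 296, 297, 298]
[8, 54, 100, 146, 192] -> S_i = 8 + 46*i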